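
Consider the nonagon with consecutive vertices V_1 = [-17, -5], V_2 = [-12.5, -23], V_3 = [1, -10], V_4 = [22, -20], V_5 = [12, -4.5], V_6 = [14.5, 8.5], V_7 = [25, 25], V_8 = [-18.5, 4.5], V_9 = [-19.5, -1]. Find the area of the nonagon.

Σ = (328.5) + (148) + (200) + (141) + (167.25) + (150) + (575) + (106.25) + (80.5) = 1896.5
Area = |Σ|/2 = 948.25.

948.25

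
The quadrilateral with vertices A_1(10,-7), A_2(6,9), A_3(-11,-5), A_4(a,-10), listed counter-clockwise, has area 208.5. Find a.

The doubled signed area Σ (x_i y_{i+1} − x_{i+1} y_i) is linear in a.
With a=0 it equals 411; the coefficient of a is -2 (from the two edges through A_4).
So -2·a + 411 = 2·208.5 = 417 ⇒ a = -3.

-3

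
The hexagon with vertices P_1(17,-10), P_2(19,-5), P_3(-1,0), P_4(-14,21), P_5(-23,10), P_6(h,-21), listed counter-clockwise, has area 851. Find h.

-22

The doubled signed area Σ (x_i y_{i+1} − x_{i+1} y_i) is linear in h.
With h=0 it equals 1262; the coefficient of h is -20 (from the two edges through P_6).
So -20·h + 1262 = 2·851 = 1702 ⇒ h = -22.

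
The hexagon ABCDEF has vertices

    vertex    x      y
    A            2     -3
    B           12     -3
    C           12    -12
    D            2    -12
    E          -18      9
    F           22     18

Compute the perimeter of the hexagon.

|AB| = √((10)² + (0)²) = √100 = 10
|BC| = √((0)² + (-9)²) = √81 = 9
|CD| = √((-10)² + (0)²) = √100 = 10
|DE| = √((-20)² + (21)²) = √841 = 29
|EF| = √((40)² + (9)²) = √1681 = 41
|FA| = √((-20)² + (-21)²) = √841 = 29
Perimeter = 10 + 9 + 10 + 29 + 41 + 29 = 128.

128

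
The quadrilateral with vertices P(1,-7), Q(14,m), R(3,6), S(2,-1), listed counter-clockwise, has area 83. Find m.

The doubled signed area Σ (x_i y_{i+1} − x_{i+1} y_i) is linear in m.
With m=0 it equals 154; the coefficient of m is -2 (from the two edges through Q).
So -2·m + 154 = 2·83 = 166 ⇒ m = -6.

-6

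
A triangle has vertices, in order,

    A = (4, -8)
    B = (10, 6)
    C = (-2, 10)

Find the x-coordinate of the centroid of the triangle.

4

Apply Gauss's area formula. First the cross-terms c_i = x_i·y_{i+1} − x_{i+1}·y_i:
  104, 112, -24  ⇒  2A = 192, A = 96.
Then Σ (x_i + x_{i+1})·c_i = 2304, so x̄ = 2304 / (6·96) = 4.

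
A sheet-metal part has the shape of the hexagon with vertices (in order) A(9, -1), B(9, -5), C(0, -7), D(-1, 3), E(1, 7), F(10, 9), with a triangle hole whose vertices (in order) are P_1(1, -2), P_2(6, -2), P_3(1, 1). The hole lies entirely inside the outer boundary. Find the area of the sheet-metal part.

Outer boundary:
A→B: (9)(-5) − (9)(-1) = -36
B→C: (9)(-7) − (0)(-5) = -63
C→D: (0)(3) − (-1)(-7) = -7
D→E: (-1)(7) − (1)(3) = -10
E→F: (1)(9) − (10)(7) = -61
F→A: (10)(-1) − (9)(9) = -91
Σ = -268
Area = |Σ|/2 = 134.
Hole:
Apply the shoelace formula: 2A = Σ (x_i·y_{i+1} − x_{i+1}·y_i), indices taken mod 3.
P_1→P_2: (1)(-2) − (6)(-2) = 10
P_2→P_3: (6)(1) − (1)(-2) = 8
P_3→P_1: (1)(-2) − (1)(1) = -3
Σ = 15
Area = |Σ|/2 = 7.5.
Net area = 134 − 7.5 = 126.5.

126.5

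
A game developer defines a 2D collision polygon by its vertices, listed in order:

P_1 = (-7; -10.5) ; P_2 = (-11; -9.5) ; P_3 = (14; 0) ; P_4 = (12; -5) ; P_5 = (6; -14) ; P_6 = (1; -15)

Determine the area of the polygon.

Apply the shoelace formula: 2A = Σ (x_i·y_{i+1} − x_{i+1}·y_i), indices taken mod 6.
Σ = (-49) + (133) + (-70) + (-138) + (-76) + (-115.5) = -315.5
Area = |Σ|/2 = 157.75.

157.75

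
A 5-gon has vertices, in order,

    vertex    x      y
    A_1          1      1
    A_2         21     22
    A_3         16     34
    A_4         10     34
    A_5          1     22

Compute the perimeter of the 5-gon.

|A_1A_2| = √((20)² + (21)²) = √841 = 29
|A_2A_3| = √((-5)² + (12)²) = √169 = 13
|A_3A_4| = √((-6)² + (0)²) = √36 = 6
|A_4A_5| = √((-9)² + (-12)²) = √225 = 15
|A_5A_1| = √((0)² + (-21)²) = √441 = 21
Perimeter = 29 + 13 + 6 + 15 + 21 = 84.

84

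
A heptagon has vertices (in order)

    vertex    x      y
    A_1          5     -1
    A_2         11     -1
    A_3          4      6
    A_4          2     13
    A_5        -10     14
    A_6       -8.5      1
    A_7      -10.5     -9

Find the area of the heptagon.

262.75

Apply the shoelace formula: 2A = Σ (x_i·y_{i+1} − x_{i+1}·y_i), indices taken mod 7.
A_1→A_2: (5)(-1) − (11)(-1) = 6
A_2→A_3: (11)(6) − (4)(-1) = 70
A_3→A_4: (4)(13) − (2)(6) = 40
A_4→A_5: (2)(14) − (-10)(13) = 158
A_5→A_6: (-10)(1) − (-8.5)(14) = 109
A_6→A_7: (-8.5)(-9) − (-10.5)(1) = 87
A_7→A_1: (-10.5)(-1) − (5)(-9) = 55.5
Σ = 525.5
Area = |Σ|/2 = 262.75.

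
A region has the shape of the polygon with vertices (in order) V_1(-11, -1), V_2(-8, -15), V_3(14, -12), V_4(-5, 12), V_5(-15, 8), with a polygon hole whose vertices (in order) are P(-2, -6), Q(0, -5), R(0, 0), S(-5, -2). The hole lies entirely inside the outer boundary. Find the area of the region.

389

Outer boundary:
Apply the shoelace (surveyor's) formula: 2A = Σ (x_i·y_{i+1} − x_{i+1}·y_i), indices taken mod 5.
V_1→V_2: (-11)(-15) − (-8)(-1) = 157
V_2→V_3: (-8)(-12) − (14)(-15) = 306
V_3→V_4: (14)(12) − (-5)(-12) = 108
V_4→V_5: (-5)(8) − (-15)(12) = 140
V_5→V_1: (-15)(-1) − (-11)(8) = 103
Σ = 814
Area = |Σ|/2 = 407.
Hole:
Apply the shoelace (surveyor's) formula: 2A = Σ (x_i·y_{i+1} − x_{i+1}·y_i), indices taken mod 4.
Cross-terms: 10, 0, 0, 26  ⇒  Σ = 36
Area = |Σ|/2 = 18.
Net area = 407 − 18 = 389.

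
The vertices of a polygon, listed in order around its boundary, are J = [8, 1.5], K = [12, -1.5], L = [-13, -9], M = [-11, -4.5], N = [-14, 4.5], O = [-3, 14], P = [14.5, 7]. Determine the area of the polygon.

Apply the shoelace (surveyor's) formula: 2A = Σ (x_i·y_{i+1} − x_{i+1}·y_i), indices taken mod 7.
Σ = (-30) + (-127.5) + (-40.5) + (-112.5) + (-182.5) + (-224) + (-34.25) = -751.25
Area = |Σ|/2 = 375.625.

375.625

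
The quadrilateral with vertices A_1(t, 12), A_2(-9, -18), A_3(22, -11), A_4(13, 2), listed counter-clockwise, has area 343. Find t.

13

Write out the shoelace sum; only the two edges meeting at A_1 involve t:
2·Area = [(13·12 − t·2) + (t·(-18) − (-9)·12)] + 682
       = -20·t + 946 = 686
⇒ t = 13.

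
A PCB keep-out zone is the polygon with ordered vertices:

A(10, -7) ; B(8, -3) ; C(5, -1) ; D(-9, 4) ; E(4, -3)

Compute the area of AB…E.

Cross-terms: 26, 7, 11, 11, 2  ⇒  Σ = 57
Area = |Σ|/2 = 28.5.

28.5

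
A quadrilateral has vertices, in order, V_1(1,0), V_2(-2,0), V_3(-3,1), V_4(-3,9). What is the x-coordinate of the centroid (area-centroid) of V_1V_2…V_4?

Apply the surveyor's formula. First the cross-terms c_i = x_i·y_{i+1} − x_{i+1}·y_i:
  0, -2, -24, -9  ⇒  2A = -35, A = -17.5.
Then Σ (x_i + x_{i+1})·c_i = 172, so x̄ = 172 / (6·(-17.5)) = -172/105.

-172/105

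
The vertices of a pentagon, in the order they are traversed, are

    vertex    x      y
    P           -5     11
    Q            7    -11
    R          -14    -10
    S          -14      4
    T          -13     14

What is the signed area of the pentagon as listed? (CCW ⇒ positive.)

Apply the shoelace (surveyor's) formula: 2A = Σ (x_i·y_{i+1} − x_{i+1}·y_i), indices taken mod 5.
Cross-terms: -22, -224, -196, -144, -73  ⇒  Σ = -659
Signed area = Σ/2 = -329.5 (negative ⇒ clockwise traversal).

-329.5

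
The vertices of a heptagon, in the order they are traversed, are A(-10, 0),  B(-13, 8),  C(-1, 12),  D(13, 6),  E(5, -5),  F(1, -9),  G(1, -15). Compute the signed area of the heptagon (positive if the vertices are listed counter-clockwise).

-340.5

A→B: (-10)(8) − (-13)(0) = -80
B→C: (-13)(12) − (-1)(8) = -148
C→D: (-1)(6) − (13)(12) = -162
D→E: (13)(-5) − (5)(6) = -95
E→F: (5)(-9) − (1)(-5) = -40
F→G: (1)(-15) − (1)(-9) = -6
G→A: (1)(0) − (-10)(-15) = -150
Σ = -681
Signed area = Σ/2 = -340.5 (negative ⇒ clockwise traversal).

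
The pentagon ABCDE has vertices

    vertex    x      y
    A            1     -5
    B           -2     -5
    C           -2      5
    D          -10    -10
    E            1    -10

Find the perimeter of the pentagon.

46

|AB| = √((-3)² + (0)²) = √9 = 3
|BC| = √((0)² + (10)²) = √100 = 10
|CD| = √((-8)² + (-15)²) = √289 = 17
|DE| = √((11)² + (0)²) = √121 = 11
|EA| = √((0)² + (5)²) = √25 = 5
Perimeter = 3 + 10 + 17 + 11 + 5 = 46.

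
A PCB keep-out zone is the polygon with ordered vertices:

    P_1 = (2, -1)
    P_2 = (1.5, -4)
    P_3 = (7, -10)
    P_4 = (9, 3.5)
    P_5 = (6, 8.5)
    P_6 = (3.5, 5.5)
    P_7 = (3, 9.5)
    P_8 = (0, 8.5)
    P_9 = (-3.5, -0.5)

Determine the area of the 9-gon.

128.125

Apply the shoelace (surveyor's) formula: 2A = Σ (x_i·y_{i+1} − x_{i+1}·y_i), indices taken mod 9.
P_1→P_2: (2)(-4) − (1.5)(-1) = -6.5
P_2→P_3: (1.5)(-10) − (7)(-4) = 13
P_3→P_4: (7)(3.5) − (9)(-10) = 114.5
P_4→P_5: (9)(8.5) − (6)(3.5) = 55.5
P_5→P_6: (6)(5.5) − (3.5)(8.5) = 3.25
P_6→P_7: (3.5)(9.5) − (3)(5.5) = 16.75
P_7→P_8: (3)(8.5) − (0)(9.5) = 25.5
P_8→P_9: (0)(-0.5) − (-3.5)(8.5) = 29.75
P_9→P_1: (-3.5)(-1) − (2)(-0.5) = 4.5
Σ = 256.25
Area = |Σ|/2 = 128.125.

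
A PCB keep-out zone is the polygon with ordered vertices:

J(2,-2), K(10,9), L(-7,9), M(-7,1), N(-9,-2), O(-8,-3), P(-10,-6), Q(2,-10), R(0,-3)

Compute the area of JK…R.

J→K: (2)(9) − (10)(-2) = 38
K→L: (10)(9) − (-7)(9) = 153
L→M: (-7)(1) − (-7)(9) = 56
M→N: (-7)(-2) − (-9)(1) = 23
N→O: (-9)(-3) − (-8)(-2) = 11
O→P: (-8)(-6) − (-10)(-3) = 18
P→Q: (-10)(-10) − (2)(-6) = 112
Q→R: (2)(-3) − (0)(-10) = -6
R→J: (0)(-2) − (2)(-3) = 6
Σ = 411
Area = |Σ|/2 = 205.5.

205.5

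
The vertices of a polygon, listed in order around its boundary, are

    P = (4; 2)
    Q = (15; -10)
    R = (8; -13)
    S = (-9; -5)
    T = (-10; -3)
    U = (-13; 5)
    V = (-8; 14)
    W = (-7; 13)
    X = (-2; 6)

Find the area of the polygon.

Σ = (-70) + (-115) + (-157) + (-23) + (-89) + (-142) + (-6) + (-16) + (-28) = -646
Area = |Σ|/2 = 323.

323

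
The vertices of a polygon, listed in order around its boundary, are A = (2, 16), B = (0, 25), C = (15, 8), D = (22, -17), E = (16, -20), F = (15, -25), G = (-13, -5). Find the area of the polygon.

Apply the shoelace (surveyor's) formula: 2A = Σ (x_i·y_{i+1} − x_{i+1}·y_i), indices taken mod 7.
Σ = (50) + (-375) + (-431) + (-168) + (-100) + (-400) + (-198) = -1622
Area = |Σ|/2 = 811.

811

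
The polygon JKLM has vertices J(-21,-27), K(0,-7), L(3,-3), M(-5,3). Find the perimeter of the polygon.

78

|JK| = √((21)² + (20)²) = √841 = 29
|KL| = √((3)² + (4)²) = √25 = 5
|LM| = √((-8)² + (6)²) = √100 = 10
|MJ| = √((-16)² + (-30)²) = √1156 = 34
Perimeter = 29 + 5 + 10 + 34 = 78.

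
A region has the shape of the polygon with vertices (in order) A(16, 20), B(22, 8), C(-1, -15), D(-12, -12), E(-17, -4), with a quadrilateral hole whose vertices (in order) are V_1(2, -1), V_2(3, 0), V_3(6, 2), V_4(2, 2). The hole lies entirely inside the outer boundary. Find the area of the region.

Outer boundary:
Σ = (-312) + (-322) + (-168) + (-156) + (-276) = -1234
Area = |Σ|/2 = 617.
Hole:
Cross-terms: 3, 6, 8, -6  ⇒  Σ = 11
Area = |Σ|/2 = 5.5.
Net area = 617 − 5.5 = 611.5.

611.5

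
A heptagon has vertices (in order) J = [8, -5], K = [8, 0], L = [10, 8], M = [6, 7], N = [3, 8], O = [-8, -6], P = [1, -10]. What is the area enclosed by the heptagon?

180

J→K: (8)(0) − (8)(-5) = 40
K→L: (8)(8) − (10)(0) = 64
L→M: (10)(7) − (6)(8) = 22
M→N: (6)(8) − (3)(7) = 27
N→O: (3)(-6) − (-8)(8) = 46
O→P: (-8)(-10) − (1)(-6) = 86
P→J: (1)(-5) − (8)(-10) = 75
Σ = 360
Area = |Σ|/2 = 180.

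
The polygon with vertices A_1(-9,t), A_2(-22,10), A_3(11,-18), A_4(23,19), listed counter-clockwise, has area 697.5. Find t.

9

The doubled signed area Σ (x_i y_{i+1} − x_{i+1} y_i) is linear in t.
With t=0 it equals 990; the coefficient of t is 45 (from the two edges through A_1).
So 45·t + 990 = 2·697.5 = 1395 ⇒ t = 9.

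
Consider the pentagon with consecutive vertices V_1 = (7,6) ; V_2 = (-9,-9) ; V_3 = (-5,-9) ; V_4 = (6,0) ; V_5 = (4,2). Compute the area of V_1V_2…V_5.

Apply the shoelace (surveyor's) formula: 2A = Σ (x_i·y_{i+1} − x_{i+1}·y_i), indices taken mod 5.
V_1→V_2: (7)(-9) − (-9)(6) = -9
V_2→V_3: (-9)(-9) − (-5)(-9) = 36
V_3→V_4: (-5)(0) − (6)(-9) = 54
V_4→V_5: (6)(2) − (4)(0) = 12
V_5→V_1: (4)(6) − (7)(2) = 10
Σ = 103
Area = |Σ|/2 = 51.5.

51.5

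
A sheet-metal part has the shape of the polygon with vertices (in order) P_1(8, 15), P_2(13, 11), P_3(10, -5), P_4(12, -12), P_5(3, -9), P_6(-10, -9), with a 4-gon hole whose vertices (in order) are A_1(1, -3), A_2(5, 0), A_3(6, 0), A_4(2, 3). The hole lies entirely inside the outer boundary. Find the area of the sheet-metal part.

292.5

Outer boundary:
Apply the surveyor's formula: 2A = Σ (x_i·y_{i+1} − x_{i+1}·y_i), indices taken mod 6.
Σ = (-107) + (-175) + (-60) + (-72) + (-117) + (-78) = -609
Area = |Σ|/2 = 304.5.
Hole:
Cross-terms: 15, 0, 18, -9  ⇒  Σ = 24
Area = |Σ|/2 = 12.
Net area = 304.5 − 12 = 292.5.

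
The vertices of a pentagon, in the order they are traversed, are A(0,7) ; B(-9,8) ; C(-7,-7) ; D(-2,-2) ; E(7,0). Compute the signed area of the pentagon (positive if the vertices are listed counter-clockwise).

122.5

Cross-terms: 63, 119, 0, 14, 49  ⇒  Σ = 245
Signed area = Σ/2 = 122.5 (positive ⇒ counter-clockwise traversal).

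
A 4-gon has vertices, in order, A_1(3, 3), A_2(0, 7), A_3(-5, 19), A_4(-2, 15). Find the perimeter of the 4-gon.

|A_1A_2| = √((-3)² + (4)²) = √25 = 5
|A_2A_3| = √((-5)² + (12)²) = √169 = 13
|A_3A_4| = √((3)² + (-4)²) = √25 = 5
|A_4A_1| = √((5)² + (-12)²) = √169 = 13
Perimeter = 5 + 13 + 5 + 13 = 36.

36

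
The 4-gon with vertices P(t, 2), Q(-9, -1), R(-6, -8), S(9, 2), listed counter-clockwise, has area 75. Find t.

Write out the shoelace sum; only the two edges meeting at P involve t:
2·Area = [(9·2 − t·2) + (t·(-1) − (-9)·2)] + 126
       = -3·t + 162 = 150
⇒ t = 4.

4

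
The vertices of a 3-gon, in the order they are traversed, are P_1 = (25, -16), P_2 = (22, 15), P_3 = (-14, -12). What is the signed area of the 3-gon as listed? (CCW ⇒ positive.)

Apply the shoelace (surveyor's) formula: 2A = Σ (x_i·y_{i+1} − x_{i+1}·y_i), indices taken mod 3.
Σ = (727) + (-54) + (524) = 1197
Signed area = Σ/2 = 598.5 (positive ⇒ counter-clockwise traversal).

598.5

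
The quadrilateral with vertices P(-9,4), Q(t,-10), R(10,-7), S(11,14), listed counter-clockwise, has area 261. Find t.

The doubled signed area Σ (x_i y_{i+1} − x_{i+1} y_i) is linear in t.
With t=0 it equals 577; the coefficient of t is -11 (from the two edges through Q).
So -11·t + 577 = 2·261 = 522 ⇒ t = 5.

5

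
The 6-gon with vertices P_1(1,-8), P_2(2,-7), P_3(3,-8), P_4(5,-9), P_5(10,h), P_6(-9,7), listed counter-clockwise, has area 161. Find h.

The doubled signed area Σ (x_i y_{i+1} − x_{i+1} y_i) is linear in h.
With h=0 it equals 252; the coefficient of h is 14 (from the two edges through P_5).
So 14·h + 252 = 2·161 = 322 ⇒ h = 5.

5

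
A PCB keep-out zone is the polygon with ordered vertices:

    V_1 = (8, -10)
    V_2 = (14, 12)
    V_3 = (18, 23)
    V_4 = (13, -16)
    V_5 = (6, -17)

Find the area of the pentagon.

147

Apply the shoelace formula: 2A = Σ (x_i·y_{i+1} − x_{i+1}·y_i), indices taken mod 5.
Σ = (236) + (106) + (-587) + (-125) + (76) = -294
Area = |Σ|/2 = 147.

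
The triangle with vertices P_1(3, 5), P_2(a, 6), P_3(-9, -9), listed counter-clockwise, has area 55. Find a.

-4

The doubled signed area Σ (x_i y_{i+1} − x_{i+1} y_i) is linear in a.
With a=0 it equals 54; the coefficient of a is -14 (from the two edges through P_2).
So -14·a + 54 = 2·55 = 110 ⇒ a = -4.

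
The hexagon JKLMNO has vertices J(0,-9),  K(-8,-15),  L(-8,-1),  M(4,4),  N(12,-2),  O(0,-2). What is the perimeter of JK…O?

66

|JK| = √((-8)² + (-6)²) = √100 = 10
|KL| = √((0)² + (14)²) = √196 = 14
|LM| = √((12)² + (5)²) = √169 = 13
|MN| = √((8)² + (-6)²) = √100 = 10
|NO| = √((-12)² + (0)²) = √144 = 12
|OJ| = √((0)² + (-7)²) = √49 = 7
Perimeter = 10 + 14 + 13 + 10 + 12 + 7 = 66.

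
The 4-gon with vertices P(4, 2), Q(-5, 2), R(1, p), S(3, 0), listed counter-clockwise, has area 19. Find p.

-2

The doubled signed area Σ (x_i y_{i+1} − x_{i+1} y_i) is linear in p.
With p=0 it equals 22; the coefficient of p is -8 (from the two edges through R).
So -8·p + 22 = 2·19 = 38 ⇒ p = -2.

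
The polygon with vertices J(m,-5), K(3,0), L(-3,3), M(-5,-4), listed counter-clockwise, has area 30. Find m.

-4

The doubled signed area Σ (x_i y_{i+1} − x_{i+1} y_i) is linear in m.
With m=0 it equals 76; the coefficient of m is 4 (from the two edges through J).
So 4·m + 76 = 2·30 = 60 ⇒ m = -4.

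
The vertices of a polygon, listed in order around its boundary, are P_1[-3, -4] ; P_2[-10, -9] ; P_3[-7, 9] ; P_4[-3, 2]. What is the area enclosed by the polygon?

Apply the shoelace (surveyor's) formula: 2A = Σ (x_i·y_{i+1} − x_{i+1}·y_i), indices taken mod 4.
Σ = (-13) + (-153) + (13) + (18) = -135
Area = |Σ|/2 = 67.5.

67.5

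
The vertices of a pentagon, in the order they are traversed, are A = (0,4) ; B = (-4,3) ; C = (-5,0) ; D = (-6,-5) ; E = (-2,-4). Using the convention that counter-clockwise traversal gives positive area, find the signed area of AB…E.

31

Apply the shoelace (surveyor's) formula: 2A = Σ (x_i·y_{i+1} − x_{i+1}·y_i), indices taken mod 5.
Σ = (16) + (15) + (25) + (14) + (-8) = 62
Signed area = Σ/2 = 31 (positive ⇒ counter-clockwise traversal).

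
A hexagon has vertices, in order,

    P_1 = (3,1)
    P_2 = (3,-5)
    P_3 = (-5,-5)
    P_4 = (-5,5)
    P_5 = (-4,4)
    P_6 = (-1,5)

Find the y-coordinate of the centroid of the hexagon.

Apply Gauss's area formula. First the cross-terms c_i = x_i·y_{i+1} − x_{i+1}·y_i:
  -18, -40, -50, 0, -16, -16  ⇒  2A = -140, A = -70.
Then Σ (y_i + y_{i+1})·c_i = 232, so ȳ = 232 / (6·(-70)) = -58/105.

-58/105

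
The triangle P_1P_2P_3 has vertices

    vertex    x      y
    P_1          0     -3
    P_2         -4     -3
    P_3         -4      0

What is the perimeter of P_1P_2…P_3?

|P_1P_2| = √((-4)² + (0)²) = √16 = 4
|P_2P_3| = √((0)² + (3)²) = √9 = 3
|P_3P_1| = √((4)² + (-3)²) = √25 = 5
Perimeter = 4 + 3 + 5 = 12.

12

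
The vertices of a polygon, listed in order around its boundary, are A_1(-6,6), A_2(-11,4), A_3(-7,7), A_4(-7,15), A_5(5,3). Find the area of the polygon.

55.5

Cross-terms: 42, -49, -56, -96, 48  ⇒  Σ = -111
Area = |Σ|/2 = 55.5.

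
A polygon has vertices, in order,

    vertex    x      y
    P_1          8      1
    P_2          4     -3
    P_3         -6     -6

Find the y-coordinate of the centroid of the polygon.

Apply the surveyor's formula. First the cross-terms c_i = x_i·y_{i+1} − x_{i+1}·y_i:
  -28, -42, 42  ⇒  2A = -28, A = -14.
Then Σ (y_i + y_{i+1})·c_i = 224, so ȳ = 224 / (6·(-14)) = -8/3.

-8/3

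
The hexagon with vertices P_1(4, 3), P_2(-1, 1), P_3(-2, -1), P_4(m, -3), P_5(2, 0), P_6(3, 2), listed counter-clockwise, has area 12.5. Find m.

Write out the shoelace sum; only the two edges meeting at P_4 involve m:
2·Area = [((-2)·(-3) − m·(-1)) + (m·0 − 2·(-3))] + 15
       = 1·m + 27 = 25
⇒ m = -2.

-2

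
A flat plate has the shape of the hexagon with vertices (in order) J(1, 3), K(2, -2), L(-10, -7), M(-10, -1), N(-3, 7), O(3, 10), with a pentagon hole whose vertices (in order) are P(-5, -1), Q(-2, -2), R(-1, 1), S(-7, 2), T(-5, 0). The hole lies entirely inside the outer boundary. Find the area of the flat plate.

Outer boundary:
Cross-terms: -8, -34, -60, -73, -51, -1  ⇒  Σ = -227
Area = |Σ|/2 = 113.5.
Hole:
Apply the shoelace (surveyor's) formula: 2A = Σ (x_i·y_{i+1} − x_{i+1}·y_i), indices taken mod 5.
Cross-terms: 8, -4, 5, 10, 5  ⇒  Σ = 24
Area = |Σ|/2 = 12.
Net area = 113.5 − 12 = 101.5.

101.5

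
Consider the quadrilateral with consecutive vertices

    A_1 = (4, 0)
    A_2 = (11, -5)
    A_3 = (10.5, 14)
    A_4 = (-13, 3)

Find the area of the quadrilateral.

Apply Gauss's area formula: 2A = Σ (x_i·y_{i+1} − x_{i+1}·y_i), indices taken mod 4.
A_1→A_2: (4)(-5) − (11)(0) = -20
A_2→A_3: (11)(14) − (10.5)(-5) = 206.5
A_3→A_4: (10.5)(3) − (-13)(14) = 213.5
A_4→A_1: (-13)(0) − (4)(3) = -12
Σ = 388
Area = |Σ|/2 = 194.

194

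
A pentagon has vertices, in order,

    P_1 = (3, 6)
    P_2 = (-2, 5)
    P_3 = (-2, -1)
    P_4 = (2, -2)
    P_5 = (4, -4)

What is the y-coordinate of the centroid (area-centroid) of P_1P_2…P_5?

Apply Gauss's area formula. First the cross-terms c_i = x_i·y_{i+1} − x_{i+1}·y_i:
  27, 12, 6, 0, 36  ⇒  2A = 81, A = 40.5.
Then Σ (y_i + y_{i+1})·c_i = 399, so ȳ = 399 / (6·40.5) = 133/81.

133/81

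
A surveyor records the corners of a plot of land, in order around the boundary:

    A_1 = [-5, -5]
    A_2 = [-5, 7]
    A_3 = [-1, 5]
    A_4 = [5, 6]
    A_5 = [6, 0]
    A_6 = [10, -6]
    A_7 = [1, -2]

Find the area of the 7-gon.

Apply the surveyor's formula: 2A = Σ (x_i·y_{i+1} − x_{i+1}·y_i), indices taken mod 7.
A_1→A_2: (-5)(7) − (-5)(-5) = -60
A_2→A_3: (-5)(5) − (-1)(7) = -18
A_3→A_4: (-1)(6) − (5)(5) = -31
A_4→A_5: (5)(0) − (6)(6) = -36
A_5→A_6: (6)(-6) − (10)(0) = -36
A_6→A_7: (10)(-2) − (1)(-6) = -14
A_7→A_1: (1)(-5) − (-5)(-2) = -15
Σ = -210
Area = |Σ|/2 = 105.

105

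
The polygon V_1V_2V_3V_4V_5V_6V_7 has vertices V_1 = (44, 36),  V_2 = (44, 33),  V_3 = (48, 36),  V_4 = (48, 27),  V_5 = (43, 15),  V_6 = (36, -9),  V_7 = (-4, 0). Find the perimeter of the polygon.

156

|V_1V_2| = √((0)² + (-3)²) = √9 = 3
|V_2V_3| = √((4)² + (3)²) = √25 = 5
|V_3V_4| = √((0)² + (-9)²) = √81 = 9
|V_4V_5| = √((-5)² + (-12)²) = √169 = 13
|V_5V_6| = √((-7)² + (-24)²) = √625 = 25
|V_6V_7| = √((-40)² + (9)²) = √1681 = 41
|V_7V_1| = √((48)² + (36)²) = √3600 = 60
Perimeter = 3 + 5 + 9 + 13 + 25 + 41 + 60 = 156.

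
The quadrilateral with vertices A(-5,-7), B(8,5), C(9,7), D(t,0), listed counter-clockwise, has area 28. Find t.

-1

Write out the shoelace sum; only the two edges meeting at D involve t:
2·Area = [(9·0 − t·7) + (t·(-7) − (-5)·0)] + 42
       = -14·t + 42 = 56
⇒ t = -1.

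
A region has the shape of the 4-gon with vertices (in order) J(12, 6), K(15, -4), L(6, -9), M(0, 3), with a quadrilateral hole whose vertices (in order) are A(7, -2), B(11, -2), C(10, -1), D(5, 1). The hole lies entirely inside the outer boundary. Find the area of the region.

126

Outer boundary:
Apply the surveyor's formula: 2A = Σ (x_i·y_{i+1} − x_{i+1}·y_i), indices taken mod 4.
Σ = (-138) + (-111) + (18) + (-36) = -267
Area = |Σ|/2 = 133.5.
Hole:
Apply the shoelace formula: 2A = Σ (x_i·y_{i+1} − x_{i+1}·y_i), indices taken mod 4.
Σ = (8) + (9) + (15) + (-17) = 15
Area = |Σ|/2 = 7.5.
Net area = 133.5 − 7.5 = 126.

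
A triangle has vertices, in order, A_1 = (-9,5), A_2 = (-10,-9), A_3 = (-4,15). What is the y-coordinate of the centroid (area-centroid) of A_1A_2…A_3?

Apply the shoelace (surveyor's) formula. First the cross-terms c_i = x_i·y_{i+1} − x_{i+1}·y_i:
  131, -186, 115  ⇒  2A = 60, A = 30.
Then Σ (y_i + y_{i+1})·c_i = 660, so ȳ = 660 / (6·30) = 11/3.

11/3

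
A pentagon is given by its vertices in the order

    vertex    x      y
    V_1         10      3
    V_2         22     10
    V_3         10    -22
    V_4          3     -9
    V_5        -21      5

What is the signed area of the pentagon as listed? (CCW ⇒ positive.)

Apply Gauss's area formula: 2A = Σ (x_i·y_{i+1} − x_{i+1}·y_i), indices taken mod 5.
Σ = (34) + (-584) + (-24) + (-174) + (-113) = -861
Signed area = Σ/2 = -430.5 (negative ⇒ clockwise traversal).

-430.5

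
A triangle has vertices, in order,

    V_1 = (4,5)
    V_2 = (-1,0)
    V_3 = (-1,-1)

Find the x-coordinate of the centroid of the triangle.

2/3

Apply the shoelace (surveyor's) formula. First the cross-terms c_i = x_i·y_{i+1} − x_{i+1}·y_i:
  5, 1, -1  ⇒  2A = 5, A = 2.5.
Then Σ (x_i + x_{i+1})·c_i = 10, so x̄ = 10 / (6·2.5) = 2/3.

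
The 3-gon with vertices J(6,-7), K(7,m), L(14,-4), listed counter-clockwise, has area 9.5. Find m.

The doubled signed area Σ (x_i y_{i+1} − x_{i+1} y_i) is linear in m.
With m=0 it equals -53; the coefficient of m is -8 (from the two edges through K).
So -8·m + -53 = 2·9.5 = 19 ⇒ m = -9.

-9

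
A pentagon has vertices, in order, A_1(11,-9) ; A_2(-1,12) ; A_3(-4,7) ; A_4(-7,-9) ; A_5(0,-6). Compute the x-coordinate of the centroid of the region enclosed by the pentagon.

Apply the surveyor's formula. First the cross-terms c_i = x_i·y_{i+1} − x_{i+1}·y_i:
  123, 41, 85, 42, 66  ⇒  2A = 357, A = 178.5.
Then Σ (x_i + x_{i+1})·c_i = 522, so x̄ = 522 / (6·178.5) = 58/119.

58/119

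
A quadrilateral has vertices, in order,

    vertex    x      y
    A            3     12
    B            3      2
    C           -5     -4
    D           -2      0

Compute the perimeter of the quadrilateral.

38

|AB| = √((0)² + (-10)²) = √100 = 10
|BC| = √((-8)² + (-6)²) = √100 = 10
|CD| = √((3)² + (4)²) = √25 = 5
|DA| = √((5)² + (12)²) = √169 = 13
Perimeter = 10 + 10 + 5 + 13 = 38.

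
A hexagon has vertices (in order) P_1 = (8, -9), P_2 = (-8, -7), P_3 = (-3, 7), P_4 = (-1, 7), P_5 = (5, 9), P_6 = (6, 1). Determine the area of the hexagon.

Apply the shoelace formula: 2A = Σ (x_i·y_{i+1} − x_{i+1}·y_i), indices taken mod 6.
P_1→P_2: (8)(-7) − (-8)(-9) = -128
P_2→P_3: (-8)(7) − (-3)(-7) = -77
P_3→P_4: (-3)(7) − (-1)(7) = -14
P_4→P_5: (-1)(9) − (5)(7) = -44
P_5→P_6: (5)(1) − (6)(9) = -49
P_6→P_1: (6)(-9) − (8)(1) = -62
Σ = -374
Area = |Σ|/2 = 187.

187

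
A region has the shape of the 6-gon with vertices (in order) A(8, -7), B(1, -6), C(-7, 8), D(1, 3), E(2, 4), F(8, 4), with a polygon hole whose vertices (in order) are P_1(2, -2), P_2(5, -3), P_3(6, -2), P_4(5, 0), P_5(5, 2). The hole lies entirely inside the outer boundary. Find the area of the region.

100

Outer boundary:
Apply the shoelace formula: 2A = Σ (x_i·y_{i+1} − x_{i+1}·y_i), indices taken mod 6.
Cross-terms: -41, -34, -29, -2, -24, -88  ⇒  Σ = -218
Area = |Σ|/2 = 109.
Hole:
Apply the shoelace (surveyor's) formula: 2A = Σ (x_i·y_{i+1} − x_{i+1}·y_i), indices taken mod 5.
Cross-terms: 4, 8, 10, 10, -14  ⇒  Σ = 18
Area = |Σ|/2 = 9.
Net area = 109 − 9 = 100.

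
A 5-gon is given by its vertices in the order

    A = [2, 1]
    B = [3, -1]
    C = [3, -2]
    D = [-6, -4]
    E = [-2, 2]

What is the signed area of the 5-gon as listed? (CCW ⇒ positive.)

Apply the shoelace (surveyor's) formula: 2A = Σ (x_i·y_{i+1} − x_{i+1}·y_i), indices taken mod 5.
Σ = (-5) + (-3) + (-24) + (-20) + (-6) = -58
Signed area = Σ/2 = -29 (negative ⇒ clockwise traversal).

-29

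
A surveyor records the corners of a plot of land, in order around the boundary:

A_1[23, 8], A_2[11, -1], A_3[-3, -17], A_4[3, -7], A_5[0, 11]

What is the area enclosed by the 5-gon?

224.5

Apply the surveyor's formula: 2A = Σ (x_i·y_{i+1} − x_{i+1}·y_i), indices taken mod 5.
Cross-terms: -111, -190, 72, 33, -253  ⇒  Σ = -449
Area = |Σ|/2 = 224.5.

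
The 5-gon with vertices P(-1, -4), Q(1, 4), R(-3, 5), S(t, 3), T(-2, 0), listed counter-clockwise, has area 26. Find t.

-6

Write out the shoelace sum; only the two edges meeting at S involve t:
2·Area = [((-3)·3 − t·5) + (t·0 − (-2)·3)] + 25
       = -5·t + 22 = 52
⇒ t = -6.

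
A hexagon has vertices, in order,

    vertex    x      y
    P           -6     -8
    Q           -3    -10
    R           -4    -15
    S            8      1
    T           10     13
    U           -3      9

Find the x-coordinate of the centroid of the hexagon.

Apply the surveyor's formula. First the cross-terms c_i = x_i·y_{i+1} − x_{i+1}·y_i:
  36, 5, 116, 94, 129, 78  ⇒  2A = 458, A = 229.
Then Σ (x_i + x_{i+1})·c_i = 1998, so x̄ = 1998 / (6·229) = 333/229.

333/229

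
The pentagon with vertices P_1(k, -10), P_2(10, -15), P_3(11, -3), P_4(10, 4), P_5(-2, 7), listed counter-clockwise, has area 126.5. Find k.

Write out the shoelace sum; only the two edges meeting at P_1 involve k:
2·Area = [((-2)·(-10) − k·7) + (k·(-15) − 10·(-10))] + 287
       = -22·k + 407 = 253
⇒ k = 7.

7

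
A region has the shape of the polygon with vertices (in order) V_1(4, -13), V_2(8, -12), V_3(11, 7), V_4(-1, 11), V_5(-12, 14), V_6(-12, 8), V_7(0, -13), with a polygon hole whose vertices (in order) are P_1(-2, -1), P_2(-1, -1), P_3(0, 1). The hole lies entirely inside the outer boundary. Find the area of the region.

Outer boundary:
Apply Gauss's area formula: 2A = Σ (x_i·y_{i+1} − x_{i+1}·y_i), indices taken mod 7.
V_1→V_2: (4)(-12) − (8)(-13) = 56
V_2→V_3: (8)(7) − (11)(-12) = 188
V_3→V_4: (11)(11) − (-1)(7) = 128
V_4→V_5: (-1)(14) − (-12)(11) = 118
V_5→V_6: (-12)(8) − (-12)(14) = 72
V_6→V_7: (-12)(-13) − (0)(8) = 156
V_7→V_1: (0)(-13) − (4)(-13) = 52
Σ = 770
Area = |Σ|/2 = 385.
Hole:
Apply Gauss's area formula: 2A = Σ (x_i·y_{i+1} − x_{i+1}·y_i), indices taken mod 3.
Cross-terms: 1, -1, 2  ⇒  Σ = 2
Area = |Σ|/2 = 1.
Net area = 385 − 1 = 384.

384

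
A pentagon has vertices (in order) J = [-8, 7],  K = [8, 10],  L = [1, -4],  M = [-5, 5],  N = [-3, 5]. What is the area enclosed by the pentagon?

Cross-terms: -136, -42, -15, -10, 19  ⇒  Σ = -184
Area = |Σ|/2 = 92.

92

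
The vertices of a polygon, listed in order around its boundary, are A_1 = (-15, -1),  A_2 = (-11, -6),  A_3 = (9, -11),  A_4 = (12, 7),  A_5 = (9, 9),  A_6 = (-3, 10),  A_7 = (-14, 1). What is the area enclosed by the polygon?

Σ = (79) + (175) + (195) + (45) + (117) + (137) + (29) = 777
Area = |Σ|/2 = 388.5.

388.5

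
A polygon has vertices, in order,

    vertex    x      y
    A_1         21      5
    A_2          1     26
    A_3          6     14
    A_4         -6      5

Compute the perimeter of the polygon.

84

|A_1A_2| = √((-20)² + (21)²) = √841 = 29
|A_2A_3| = √((5)² + (-12)²) = √169 = 13
|A_3A_4| = √((-12)² + (-9)²) = √225 = 15
|A_4A_1| = √((27)² + (0)²) = √729 = 27
Perimeter = 29 + 13 + 15 + 27 = 84.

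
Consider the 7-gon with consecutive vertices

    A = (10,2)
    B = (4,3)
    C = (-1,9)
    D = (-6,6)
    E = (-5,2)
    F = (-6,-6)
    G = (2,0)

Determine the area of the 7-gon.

92.5

Σ = (22) + (39) + (48) + (18) + (42) + (12) + (4) = 185
Area = |Σ|/2 = 92.5.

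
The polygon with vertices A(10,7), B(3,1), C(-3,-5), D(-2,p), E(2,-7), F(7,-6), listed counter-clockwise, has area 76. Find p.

Write out the shoelace sum; only the two edges meeting at D involve p:
2·Area = [((-3)·p − (-2)·(-5)) + ((-2)·(-7) − 2·p)] + 123
       = -5·p + 127 = 152
⇒ p = -5.

-5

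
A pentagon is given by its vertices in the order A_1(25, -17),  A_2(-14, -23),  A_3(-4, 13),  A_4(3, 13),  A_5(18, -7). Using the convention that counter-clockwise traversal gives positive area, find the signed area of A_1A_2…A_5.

-782

A_1→A_2: (25)(-23) − (-14)(-17) = -813
A_2→A_3: (-14)(13) − (-4)(-23) = -274
A_3→A_4: (-4)(13) − (3)(13) = -91
A_4→A_5: (3)(-7) − (18)(13) = -255
A_5→A_1: (18)(-17) − (25)(-7) = -131
Σ = -1564
Signed area = Σ/2 = -782 (negative ⇒ clockwise traversal).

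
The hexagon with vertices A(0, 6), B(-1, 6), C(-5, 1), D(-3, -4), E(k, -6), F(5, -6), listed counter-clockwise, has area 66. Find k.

Write out the shoelace sum; only the two edges meeting at E involve k:
2·Area = [((-3)·(-6) − k·(-4)) + (k·(-6) − 5·(-6))] + 88
       = -2·k + 136 = 132
⇒ k = 2.

2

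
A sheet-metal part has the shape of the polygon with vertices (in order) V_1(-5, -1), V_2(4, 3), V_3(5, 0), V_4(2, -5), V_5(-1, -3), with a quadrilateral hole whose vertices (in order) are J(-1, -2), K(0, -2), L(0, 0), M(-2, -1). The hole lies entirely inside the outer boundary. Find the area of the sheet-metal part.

35.5

Outer boundary:
Apply the surveyor's formula: 2A = Σ (x_i·y_{i+1} − x_{i+1}·y_i), indices taken mod 5.
Cross-terms: -11, -15, -25, -11, -14  ⇒  Σ = -76
Area = |Σ|/2 = 38.
Hole:
Apply the shoelace formula: 2A = Σ (x_i·y_{i+1} − x_{i+1}·y_i), indices taken mod 4.
Σ = (2) + (0) + (0) + (3) = 5
Area = |Σ|/2 = 2.5.
Net area = 38 − 2.5 = 35.5.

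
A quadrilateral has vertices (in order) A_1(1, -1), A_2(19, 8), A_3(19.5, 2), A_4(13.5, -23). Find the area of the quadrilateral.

278.5

Apply the shoelace formula: 2A = Σ (x_i·y_{i+1} − x_{i+1}·y_i), indices taken mod 4.
A_1→A_2: (1)(8) − (19)(-1) = 27
A_2→A_3: (19)(2) − (19.5)(8) = -118
A_3→A_4: (19.5)(-23) − (13.5)(2) = -475.5
A_4→A_1: (13.5)(-1) − (1)(-23) = 9.5
Σ = -557
Area = |Σ|/2 = 278.5.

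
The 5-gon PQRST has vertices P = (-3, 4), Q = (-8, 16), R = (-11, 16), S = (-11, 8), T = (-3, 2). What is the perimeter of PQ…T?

|PQ| = √((-5)² + (12)²) = √169 = 13
|QR| = √((-3)² + (0)²) = √9 = 3
|RS| = √((0)² + (-8)²) = √64 = 8
|ST| = √((8)² + (-6)²) = √100 = 10
|TP| = √((0)² + (2)²) = √4 = 2
Perimeter = 13 + 3 + 8 + 10 + 2 = 36.

36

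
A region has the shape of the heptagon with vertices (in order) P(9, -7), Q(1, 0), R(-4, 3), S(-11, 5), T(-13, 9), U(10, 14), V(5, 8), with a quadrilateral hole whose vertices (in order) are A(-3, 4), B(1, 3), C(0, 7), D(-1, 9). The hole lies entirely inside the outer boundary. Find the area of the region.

Outer boundary:
Σ = (7) + (3) + (13) + (-34) + (-272) + (10) + (-107) = -380
Area = |Σ|/2 = 190.
Hole:
Cross-terms: -13, 7, 7, 23  ⇒  Σ = 24
Area = |Σ|/2 = 12.
Net area = 190 − 12 = 178.

178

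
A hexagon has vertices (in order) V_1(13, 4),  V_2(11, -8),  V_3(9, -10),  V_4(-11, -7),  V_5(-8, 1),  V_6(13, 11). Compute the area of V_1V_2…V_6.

Apply the surveyor's formula: 2A = Σ (x_i·y_{i+1} − x_{i+1}·y_i), indices taken mod 6.
Σ = (-148) + (-38) + (-173) + (-67) + (-101) + (-91) = -618
Area = |Σ|/2 = 309.

309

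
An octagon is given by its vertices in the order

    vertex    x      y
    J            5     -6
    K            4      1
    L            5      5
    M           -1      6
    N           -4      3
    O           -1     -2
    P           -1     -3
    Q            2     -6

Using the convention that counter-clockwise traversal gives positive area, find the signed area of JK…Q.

Cross-terms: 29, 15, 35, 21, 11, 1, 12, 18  ⇒  Σ = 142
Signed area = Σ/2 = 71 (positive ⇒ counter-clockwise traversal).

71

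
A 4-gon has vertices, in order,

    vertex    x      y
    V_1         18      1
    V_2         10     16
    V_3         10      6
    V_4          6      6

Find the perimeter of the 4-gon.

|V_1V_2| = √((-8)² + (15)²) = √289 = 17
|V_2V_3| = √((0)² + (-10)²) = √100 = 10
|V_3V_4| = √((-4)² + (0)²) = √16 = 4
|V_4V_1| = √((12)² + (-5)²) = √169 = 13
Perimeter = 17 + 10 + 4 + 13 = 44.

44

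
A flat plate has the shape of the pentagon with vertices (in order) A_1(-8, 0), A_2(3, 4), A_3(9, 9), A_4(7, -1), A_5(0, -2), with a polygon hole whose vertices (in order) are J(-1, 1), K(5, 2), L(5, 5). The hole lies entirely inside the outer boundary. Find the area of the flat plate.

62.5

Outer boundary:
Apply the surveyor's formula: 2A = Σ (x_i·y_{i+1} − x_{i+1}·y_i), indices taken mod 5.
Σ = (-32) + (-9) + (-72) + (-14) + (-16) = -143
Area = |Σ|/2 = 71.5.
Hole:
J→K: (-1)(2) − (5)(1) = -7
K→L: (5)(5) − (5)(2) = 15
L→J: (5)(1) − (-1)(5) = 10
Σ = 18
Area = |Σ|/2 = 9.
Net area = 71.5 − 9 = 62.5.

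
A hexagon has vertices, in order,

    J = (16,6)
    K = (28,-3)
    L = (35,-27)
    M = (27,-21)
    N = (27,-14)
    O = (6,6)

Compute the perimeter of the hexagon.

96

|JK| = √((12)² + (-9)²) = √225 = 15
|KL| = √((7)² + (-24)²) = √625 = 25
|LM| = √((-8)² + (6)²) = √100 = 10
|MN| = √((0)² + (7)²) = √49 = 7
|NO| = √((-21)² + (20)²) = √841 = 29
|OJ| = √((10)² + (0)²) = √100 = 10
Perimeter = 15 + 25 + 10 + 7 + 29 + 10 = 96.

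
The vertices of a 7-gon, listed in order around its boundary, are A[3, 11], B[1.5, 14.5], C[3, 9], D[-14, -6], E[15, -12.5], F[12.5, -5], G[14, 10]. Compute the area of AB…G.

385.125

Cross-terms: 27, -30, 108, 265, 81.25, 195, 124  ⇒  Σ = 770.25
Area = |Σ|/2 = 385.125.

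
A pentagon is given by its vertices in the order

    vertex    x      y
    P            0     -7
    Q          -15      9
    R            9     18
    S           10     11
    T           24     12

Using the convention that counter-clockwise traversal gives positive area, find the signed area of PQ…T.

Apply the shoelace formula: 2A = Σ (x_i·y_{i+1} − x_{i+1}·y_i), indices taken mod 5.
P→Q: (0)(9) − (-15)(-7) = -105
Q→R: (-15)(18) − (9)(9) = -351
R→S: (9)(11) − (10)(18) = -81
S→T: (10)(12) − (24)(11) = -144
T→P: (24)(-7) − (0)(12) = -168
Σ = -849
Signed area = Σ/2 = -424.5 (negative ⇒ clockwise traversal).

-424.5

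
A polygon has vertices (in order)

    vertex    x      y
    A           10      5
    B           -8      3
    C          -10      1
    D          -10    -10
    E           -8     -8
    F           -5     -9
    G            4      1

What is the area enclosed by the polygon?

Apply Gauss's area formula: 2A = Σ (x_i·y_{i+1} − x_{i+1}·y_i), indices taken mod 7.
Σ = (70) + (22) + (110) + (0) + (32) + (31) + (10) = 275
Area = |Σ|/2 = 137.5.

137.5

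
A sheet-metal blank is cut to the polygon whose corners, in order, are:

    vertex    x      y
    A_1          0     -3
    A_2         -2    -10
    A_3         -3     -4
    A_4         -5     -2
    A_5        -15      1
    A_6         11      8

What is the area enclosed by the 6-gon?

120.5

Σ = (-6) + (-22) + (-14) + (-35) + (-131) + (-33) = -241
Area = |Σ|/2 = 120.5.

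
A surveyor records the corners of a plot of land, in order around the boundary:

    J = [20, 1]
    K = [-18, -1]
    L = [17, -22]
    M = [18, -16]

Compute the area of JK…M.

436.5

Cross-terms: -2, 413, 124, 338  ⇒  Σ = 873
Area = |Σ|/2 = 436.5.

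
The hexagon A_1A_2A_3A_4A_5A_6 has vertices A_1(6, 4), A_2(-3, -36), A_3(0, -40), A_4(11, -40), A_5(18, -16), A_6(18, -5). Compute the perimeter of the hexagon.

108

|A_1A_2| = √((-9)² + (-40)²) = √1681 = 41
|A_2A_3| = √((3)² + (-4)²) = √25 = 5
|A_3A_4| = √((11)² + (0)²) = √121 = 11
|A_4A_5| = √((7)² + (24)²) = √625 = 25
|A_5A_6| = √((0)² + (11)²) = √121 = 11
|A_6A_1| = √((-12)² + (9)²) = √225 = 15
Perimeter = 41 + 5 + 11 + 25 + 11 + 15 = 108.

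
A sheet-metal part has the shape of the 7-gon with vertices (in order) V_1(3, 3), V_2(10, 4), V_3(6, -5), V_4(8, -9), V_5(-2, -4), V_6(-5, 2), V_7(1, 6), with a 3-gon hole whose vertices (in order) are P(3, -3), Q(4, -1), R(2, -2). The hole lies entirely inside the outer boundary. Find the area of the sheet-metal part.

112

Outer boundary:
Apply the surveyor's formula: 2A = Σ (x_i·y_{i+1} − x_{i+1}·y_i), indices taken mod 7.
V_1→V_2: (3)(4) − (10)(3) = -18
V_2→V_3: (10)(-5) − (6)(4) = -74
V_3→V_4: (6)(-9) − (8)(-5) = -14
V_4→V_5: (8)(-4) − (-2)(-9) = -50
V_5→V_6: (-2)(2) − (-5)(-4) = -24
V_6→V_7: (-5)(6) − (1)(2) = -32
V_7→V_1: (1)(3) − (3)(6) = -15
Σ = -227
Area = |Σ|/2 = 113.5.
Hole:
Apply the shoelace (surveyor's) formula: 2A = Σ (x_i·y_{i+1} − x_{i+1}·y_i), indices taken mod 3.
Cross-terms: 9, -6, 0  ⇒  Σ = 3
Area = |Σ|/2 = 1.5.
Net area = 113.5 − 1.5 = 112.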